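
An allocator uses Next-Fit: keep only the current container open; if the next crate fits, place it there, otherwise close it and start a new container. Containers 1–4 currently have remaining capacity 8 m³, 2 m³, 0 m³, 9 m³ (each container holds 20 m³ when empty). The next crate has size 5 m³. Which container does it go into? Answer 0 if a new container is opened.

4

Next-Fit only looks at container 4, which has 9 m³ free.
5 m³ fits there.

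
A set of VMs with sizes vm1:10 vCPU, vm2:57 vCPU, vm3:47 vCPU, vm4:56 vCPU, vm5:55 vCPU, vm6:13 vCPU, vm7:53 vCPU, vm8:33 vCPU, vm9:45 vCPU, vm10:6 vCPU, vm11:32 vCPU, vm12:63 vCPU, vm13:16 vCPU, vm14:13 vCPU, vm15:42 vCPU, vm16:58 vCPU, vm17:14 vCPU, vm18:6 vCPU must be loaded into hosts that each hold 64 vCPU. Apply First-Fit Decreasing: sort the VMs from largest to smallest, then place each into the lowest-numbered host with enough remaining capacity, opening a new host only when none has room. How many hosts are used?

Sorted descending: 63, 58, 57, 56, 55, 53, 47, 45, 42, 33, 32, 16, 14, 13, 13, 10, 6, 6.
host 1: place 63 vCPU, 1 vCPU left
host 2: place 58 vCPU, 6 vCPU left
host 3: place 57 vCPU, 7 vCPU left
host 4: place 56 vCPU, 8 vCPU left
host 5: place 55 vCPU, 9 vCPU left
host 6: place 53 vCPU, 11 vCPU left
host 7: place 47 vCPU, 17 vCPU left
host 8: place 45 vCPU, 19 vCPU left
host 9: place 42 vCPU, 22 vCPU left
host 10: place 33 vCPU, 31 vCPU left
host 11: place 32 vCPU, 32 vCPU left
host 7: place 16 vCPU, 1 vCPU left
host 8: place 14 vCPU, 5 vCPU left
host 9: place 13 vCPU, 9 vCPU left
host 10: place 13 vCPU, 18 vCPU left
host 6: place 10 vCPU, 1 vCPU left
host 2: place 6 vCPU, 0 vCPU left
host 3: place 6 vCPU, 1 vCPU left

11 hosts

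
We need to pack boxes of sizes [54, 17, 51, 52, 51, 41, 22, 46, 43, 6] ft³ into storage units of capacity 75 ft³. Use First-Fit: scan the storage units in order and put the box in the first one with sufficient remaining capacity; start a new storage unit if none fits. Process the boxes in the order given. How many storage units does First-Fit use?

7

storage unit 1: place 54 ft³, 21 ft³ left
storage unit 1: place 17 ft³, 4 ft³ left
storage unit 2: place 51 ft³, 24 ft³ left
storage unit 3: place 52 ft³, 23 ft³ left
storage unit 4: place 51 ft³, 24 ft³ left
storage unit 5: place 41 ft³, 34 ft³ left
storage unit 2: place 22 ft³, 2 ft³ left
storage unit 6: place 46 ft³, 29 ft³ left
storage unit 7: place 43 ft³, 32 ft³ left
storage unit 3: place 6 ft³, 17 ft³ left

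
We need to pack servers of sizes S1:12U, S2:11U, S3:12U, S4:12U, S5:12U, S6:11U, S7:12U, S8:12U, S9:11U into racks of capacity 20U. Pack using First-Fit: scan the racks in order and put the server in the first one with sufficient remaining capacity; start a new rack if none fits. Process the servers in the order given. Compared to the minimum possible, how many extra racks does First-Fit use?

0

First-Fit: [12] [11] [12] [12] [12] [11] [12] [12] [11] → 9 racks.
9 servers exceed 10U (half the capacity), and no two of those can share a rack, so at least 9 racks are needed.
So 9 is already optimal.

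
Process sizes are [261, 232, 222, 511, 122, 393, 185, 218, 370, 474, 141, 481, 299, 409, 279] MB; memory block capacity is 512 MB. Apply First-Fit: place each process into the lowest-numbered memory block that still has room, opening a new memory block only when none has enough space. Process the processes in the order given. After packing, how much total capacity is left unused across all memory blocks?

Put 261 MB in memory block 1; 251 MB remain.
Put 232 MB in memory block 1; 19 MB remain.
Put 222 MB in memory block 2; 290 MB remain.
Put 511 MB in memory block 3; 1 MB remain.
Put 122 MB in memory block 2; 168 MB remain.
Put 393 MB in memory block 4; 119 MB remain.
Put 185 MB in memory block 5; 327 MB remain.
Put 218 MB in memory block 5; 109 MB remain.
Put 370 MB in memory block 6; 142 MB remain.
Put 474 MB in memory block 7; 38 MB remain.
Put 141 MB in memory block 2; 27 MB remain.
Put 481 MB in memory block 8; 31 MB remain.
Put 299 MB in memory block 9; 213 MB remain.
Put 409 MB in memory block 10; 103 MB remain.
Put 279 MB in memory block 11; 233 MB remain.
11 memory blocks × 512 MB = 5632 MB; used 4597 MB; unused 1035 MB.

1035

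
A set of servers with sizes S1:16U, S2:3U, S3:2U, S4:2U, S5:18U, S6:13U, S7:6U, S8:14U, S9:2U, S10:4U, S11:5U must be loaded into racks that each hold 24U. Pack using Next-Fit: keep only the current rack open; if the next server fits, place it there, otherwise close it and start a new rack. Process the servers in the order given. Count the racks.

Put S1 (16U) in rack 1; 8U remain.
Put S2 (3U) in rack 1; 5U remain.
Put S3 (2U) in rack 1; 3U remain.
Put S4 (2U) in rack 1; 1U remain.
Put S5 (18U) in rack 2; 6U remain.
Put S6 (13U) in rack 3; 11U remain.
Put S7 (6U) in rack 3; 5U remain.
Put S8 (14U) in rack 4; 10U remain.
Put S9 (2U) in rack 4; 8U remain.
Put S10 (4U) in rack 4; 4U remain.
Put S11 (5U) in rack 5; 19U remain.

5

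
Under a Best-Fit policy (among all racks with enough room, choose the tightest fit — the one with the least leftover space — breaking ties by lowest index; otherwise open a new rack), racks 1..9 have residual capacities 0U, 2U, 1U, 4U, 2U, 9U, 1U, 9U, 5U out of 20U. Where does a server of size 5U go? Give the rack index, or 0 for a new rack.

9

Racks with room: rack 6 (9U), rack 8 (9U), rack 9 (5U).
Tightest fit is rack 9 with 5U free.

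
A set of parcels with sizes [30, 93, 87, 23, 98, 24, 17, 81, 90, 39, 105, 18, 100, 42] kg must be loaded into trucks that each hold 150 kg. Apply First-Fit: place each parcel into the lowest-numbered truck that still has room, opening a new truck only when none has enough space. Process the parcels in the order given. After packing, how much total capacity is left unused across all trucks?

Put 30 kg in truck 1; 120 kg remain.
Put 93 kg in truck 1; 27 kg remain.
Put 87 kg in truck 2; 63 kg remain.
Put 23 kg in truck 1; 4 kg remain.
Put 98 kg in truck 3; 52 kg remain.
Put 24 kg in truck 2; 39 kg remain.
Put 17 kg in truck 2; 22 kg remain.
Put 81 kg in truck 4; 69 kg remain.
Put 90 kg in truck 5; 60 kg remain.
Put 39 kg in truck 3; 13 kg remain.
Put 105 kg in truck 6; 45 kg remain.
Put 18 kg in truck 2; 4 kg remain.
Put 100 kg in truck 7; 50 kg remain.
Put 42 kg in truck 4; 27 kg remain.
7 trucks × 150 kg = 1050 kg; used 847 kg; unused 203 kg.

203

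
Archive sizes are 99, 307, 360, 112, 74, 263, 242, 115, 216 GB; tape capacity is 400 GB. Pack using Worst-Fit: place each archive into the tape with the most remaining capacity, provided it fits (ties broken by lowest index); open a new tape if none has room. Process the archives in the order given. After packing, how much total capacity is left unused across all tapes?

99 GB → tape 1 (remaining 301 GB)
307 GB → tape 2 (remaining 93 GB)
360 GB → tape 3 (remaining 40 GB)
112 GB → tape 1 (remaining 189 GB)
74 GB → tape 1 (remaining 115 GB)
263 GB → tape 4 (remaining 137 GB)
242 GB → tape 5 (remaining 158 GB)
115 GB → tape 5 (remaining 43 GB)
216 GB → tape 6 (remaining 184 GB)
6 tapes × 400 GB = 2400 GB; used 1788 GB; unused 612 GB.

612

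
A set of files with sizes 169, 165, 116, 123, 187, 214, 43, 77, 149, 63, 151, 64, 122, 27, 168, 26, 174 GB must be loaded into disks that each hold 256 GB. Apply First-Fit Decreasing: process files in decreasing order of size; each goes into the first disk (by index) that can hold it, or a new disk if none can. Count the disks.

10

Sorted descending: 214, 187, 174, 169, 168, 165, 151, 149, 123, 122, 116, 77, 64, 63, 43, 27, 26.
Put 214 GB in disk 1; 42 GB remain.
Put 187 GB in disk 2; 69 GB remain.
Put 174 GB in disk 3; 82 GB remain.
Put 169 GB in disk 4; 87 GB remain.
Put 168 GB in disk 5; 88 GB remain.
Put 165 GB in disk 6; 91 GB remain.
Put 151 GB in disk 7; 105 GB remain.
Put 149 GB in disk 8; 107 GB remain.
Put 123 GB in disk 9; 133 GB remain.
Put 122 GB in disk 9; 11 GB remain.
Put 116 GB in disk 10; 140 GB remain.
Put 77 GB in disk 3; 5 GB remain.
Put 64 GB in disk 2; 5 GB remain.
Put 63 GB in disk 4; 24 GB remain.
Put 43 GB in disk 5; 45 GB remain.
Put 27 GB in disk 1; 15 GB remain.
Put 26 GB in disk 5; 19 GB remain.
Final disks: [214,27] [187,64] [174,77] [169,63] [168,43,26] [165] [151] [149] [123,122] [116].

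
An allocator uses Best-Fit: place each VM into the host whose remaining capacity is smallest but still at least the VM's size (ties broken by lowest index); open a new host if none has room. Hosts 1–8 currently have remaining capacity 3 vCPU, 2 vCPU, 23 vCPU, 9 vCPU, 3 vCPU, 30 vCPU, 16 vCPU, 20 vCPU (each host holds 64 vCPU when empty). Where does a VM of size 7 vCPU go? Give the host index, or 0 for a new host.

Hosts with room: host 3 (23 vCPU), host 4 (9 vCPU), host 6 (30 vCPU), host 7 (16 vCPU), host 8 (20 vCPU).
Tightest fit is host 4 with 9 vCPU free.

4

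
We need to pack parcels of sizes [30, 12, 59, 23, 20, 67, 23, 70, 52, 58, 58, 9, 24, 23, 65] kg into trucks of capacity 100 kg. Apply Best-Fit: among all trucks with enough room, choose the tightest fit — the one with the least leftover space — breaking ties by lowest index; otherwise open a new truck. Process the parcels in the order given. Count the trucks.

30 kg → truck 1 (remaining 70 kg)
12 kg → truck 1 (remaining 58 kg)
59 kg → truck 2 (remaining 41 kg)
23 kg → truck 2 (remaining 18 kg)
20 kg → truck 1 (remaining 38 kg)
67 kg → truck 3 (remaining 33 kg)
23 kg → truck 3 (remaining 10 kg)
70 kg → truck 4 (remaining 30 kg)
52 kg → truck 5 (remaining 48 kg)
58 kg → truck 6 (remaining 42 kg)
58 kg → truck 7 (remaining 42 kg)
9 kg → truck 3 (remaining 1 kg)
24 kg → truck 4 (remaining 6 kg)
23 kg → truck 1 (remaining 15 kg)
65 kg → truck 8 (remaining 35 kg)
Final trucks: [30,12,20,23] [59,23] [67,23,9] [70,24] [52] [58] [58] [65].

8 trucks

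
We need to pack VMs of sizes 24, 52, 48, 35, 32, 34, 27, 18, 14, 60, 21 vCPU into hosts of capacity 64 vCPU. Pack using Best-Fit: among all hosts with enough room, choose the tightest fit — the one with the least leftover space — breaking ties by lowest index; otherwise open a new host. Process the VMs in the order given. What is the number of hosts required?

Put 24 vCPU in host 1; 40 vCPU remain.
Put 52 vCPU in host 2; 12 vCPU remain.
Put 48 vCPU in host 3; 16 vCPU remain.
Put 35 vCPU in host 1; 5 vCPU remain.
Put 32 vCPU in host 4; 32 vCPU remain.
Put 34 vCPU in host 5; 30 vCPU remain.
Put 27 vCPU in host 5; 3 vCPU remain.
Put 18 vCPU in host 4; 14 vCPU remain.
Put 14 vCPU in host 4; 0 vCPU remain.
Put 60 vCPU in host 6; 4 vCPU remain.
Put 21 vCPU in host 7; 43 vCPU remain.
Final hosts: [24,35] [52] [48] [32,18,14] [34,27] [60] [21].

7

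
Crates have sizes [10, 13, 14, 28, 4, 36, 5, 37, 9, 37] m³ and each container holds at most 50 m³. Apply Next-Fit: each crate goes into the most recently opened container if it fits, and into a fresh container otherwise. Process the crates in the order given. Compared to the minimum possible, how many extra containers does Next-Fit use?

Next-Fit: [10,13,14] [28,4] [36,5] [37,9] [37] → 5 containers.
Total size 193 m³; any packing needs at least ⌈193/50⌉ = 4 containers.
An optimal packing achieves that bound: [37,13] [37,10] [36,14] [28,9,5,4] → 4 containers.
Excess: 5 − 4 = 1.

1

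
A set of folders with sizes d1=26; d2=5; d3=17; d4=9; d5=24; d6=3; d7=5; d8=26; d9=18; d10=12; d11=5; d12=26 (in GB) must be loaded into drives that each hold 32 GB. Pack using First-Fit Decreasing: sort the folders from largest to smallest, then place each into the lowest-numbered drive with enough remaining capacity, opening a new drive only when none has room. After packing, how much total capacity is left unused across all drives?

16

Sorted descending: 26, 26, 26, 24, 18, 17, 12, 9, 5, 5, 5, 3.
Put 26 GB in drive 1; 6 GB remain.
Put 26 GB in drive 2; 6 GB remain.
Put 26 GB in drive 3; 6 GB remain.
Put 24 GB in drive 4; 8 GB remain.
Put 18 GB in drive 5; 14 GB remain.
Put 17 GB in drive 6; 15 GB remain.
Put 12 GB in drive 5; 2 GB remain.
Put 9 GB in drive 6; 6 GB remain.
Put 5 GB in drive 1; 1 GB remain.
Put 5 GB in drive 2; 1 GB remain.
Put 5 GB in drive 3; 1 GB remain.
Put 3 GB in drive 4; 5 GB remain.
6 drives × 32 GB = 192 GB; used 176 GB; unused 16 GB.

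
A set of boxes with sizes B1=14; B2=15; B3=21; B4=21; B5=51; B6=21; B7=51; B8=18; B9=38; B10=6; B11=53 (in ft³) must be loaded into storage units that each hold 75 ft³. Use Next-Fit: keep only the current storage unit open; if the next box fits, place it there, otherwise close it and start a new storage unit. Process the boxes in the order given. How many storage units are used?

Put B1 (14 ft³) in storage unit 1; 61 ft³ remain.
Put B2 (15 ft³) in storage unit 1; 46 ft³ remain.
Put B3 (21 ft³) in storage unit 1; 25 ft³ remain.
Put B4 (21 ft³) in storage unit 1; 4 ft³ remain.
Put B5 (51 ft³) in storage unit 2; 24 ft³ remain.
Put B6 (21 ft³) in storage unit 2; 3 ft³ remain.
Put B7 (51 ft³) in storage unit 3; 24 ft³ remain.
Put B8 (18 ft³) in storage unit 3; 6 ft³ remain.
Put B9 (38 ft³) in storage unit 4; 37 ft³ remain.
Put B10 (6 ft³) in storage unit 4; 31 ft³ remain.
Put B11 (53 ft³) in storage unit 5; 22 ft³ remain.

5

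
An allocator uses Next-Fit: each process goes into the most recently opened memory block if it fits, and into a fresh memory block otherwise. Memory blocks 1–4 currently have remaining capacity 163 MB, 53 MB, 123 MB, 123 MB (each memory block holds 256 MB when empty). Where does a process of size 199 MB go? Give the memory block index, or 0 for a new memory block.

0

Next-Fit only looks at memory block 4, which has 123 MB free.
199 MB does not fit, so a new memory block is opened.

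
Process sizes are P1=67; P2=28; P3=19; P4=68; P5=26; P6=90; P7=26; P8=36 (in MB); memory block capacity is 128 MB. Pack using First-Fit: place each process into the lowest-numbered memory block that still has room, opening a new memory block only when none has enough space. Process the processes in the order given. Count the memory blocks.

memory block 1: place P1 (67 MB), 61 MB left
memory block 1: place P2 (28 MB), 33 MB left
memory block 1: place P3 (19 MB), 14 MB left
memory block 2: place P4 (68 MB), 60 MB left
memory block 2: place P5 (26 MB), 34 MB left
memory block 3: place P6 (90 MB), 38 MB left
memory block 2: place P7 (26 MB), 8 MB left
memory block 3: place P8 (36 MB), 2 MB left
Final memory blocks: [67,28,19] [68,26,26] [90,36].

3 memory blocks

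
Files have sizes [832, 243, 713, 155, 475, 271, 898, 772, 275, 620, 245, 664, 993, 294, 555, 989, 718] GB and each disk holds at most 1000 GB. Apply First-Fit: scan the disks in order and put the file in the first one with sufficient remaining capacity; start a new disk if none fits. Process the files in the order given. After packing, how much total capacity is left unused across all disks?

1288

Put 832 GB in disk 1; 168 GB remain.
Put 243 GB in disk 2; 757 GB remain.
Put 713 GB in disk 2; 44 GB remain.
Put 155 GB in disk 1; 13 GB remain.
Put 475 GB in disk 3; 525 GB remain.
Put 271 GB in disk 3; 254 GB remain.
Put 898 GB in disk 4; 102 GB remain.
Put 772 GB in disk 5; 228 GB remain.
Put 275 GB in disk 6; 725 GB remain.
Put 620 GB in disk 6; 105 GB remain.
Put 245 GB in disk 3; 9 GB remain.
Put 664 GB in disk 7; 336 GB remain.
Put 993 GB in disk 8; 7 GB remain.
Put 294 GB in disk 7; 42 GB remain.
Put 555 GB in disk 9; 445 GB remain.
Put 989 GB in disk 10; 11 GB remain.
Put 718 GB in disk 11; 282 GB remain.
11 disks × 1000 GB = 11000 GB; used 9712 GB; unused 1288 GB.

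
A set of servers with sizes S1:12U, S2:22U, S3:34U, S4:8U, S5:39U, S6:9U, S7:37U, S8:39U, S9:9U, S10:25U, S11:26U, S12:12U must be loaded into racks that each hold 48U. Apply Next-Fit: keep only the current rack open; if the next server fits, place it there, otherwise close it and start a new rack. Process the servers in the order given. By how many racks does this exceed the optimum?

Next-Fit: [12,22] [34,8] [39,9] [37] [39,9] [25] [26,12] → 7 racks.
Total size 272U; any packing needs at least ⌈272/48⌉ = 6 racks.
An optimal packing achieves that bound: [39,9] [39,9] [37,8] [34,12] [26,22] [25,12] → 6 racks.
Excess: 7 − 6 = 1.

1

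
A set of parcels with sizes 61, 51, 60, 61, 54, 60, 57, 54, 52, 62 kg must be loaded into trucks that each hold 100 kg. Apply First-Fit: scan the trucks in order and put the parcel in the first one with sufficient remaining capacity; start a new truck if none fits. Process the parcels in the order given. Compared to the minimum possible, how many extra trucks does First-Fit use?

0

First-Fit: [61] [51] [60] [61] [54] [60] [57] [54] [52] [62] → 10 trucks.
10 parcels exceed 50 kg (half the capacity), and no two of those can share a truck, so at least 10 trucks are needed.
So 10 is already optimal.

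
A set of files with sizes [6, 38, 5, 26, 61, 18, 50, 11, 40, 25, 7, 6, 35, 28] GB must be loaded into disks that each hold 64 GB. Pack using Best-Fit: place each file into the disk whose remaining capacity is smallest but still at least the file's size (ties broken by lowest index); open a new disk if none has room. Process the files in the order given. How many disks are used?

7 disks

6 GB → disk 1 (remaining 58 GB)
38 GB → disk 1 (remaining 20 GB)
5 GB → disk 1 (remaining 15 GB)
26 GB → disk 2 (remaining 38 GB)
61 GB → disk 3 (remaining 3 GB)
18 GB → disk 2 (remaining 20 GB)
50 GB → disk 4 (remaining 14 GB)
11 GB → disk 4 (remaining 3 GB)
40 GB → disk 5 (remaining 24 GB)
25 GB → disk 6 (remaining 39 GB)
7 GB → disk 1 (remaining 8 GB)
6 GB → disk 1 (remaining 2 GB)
35 GB → disk 6 (remaining 4 GB)
28 GB → disk 7 (remaining 36 GB)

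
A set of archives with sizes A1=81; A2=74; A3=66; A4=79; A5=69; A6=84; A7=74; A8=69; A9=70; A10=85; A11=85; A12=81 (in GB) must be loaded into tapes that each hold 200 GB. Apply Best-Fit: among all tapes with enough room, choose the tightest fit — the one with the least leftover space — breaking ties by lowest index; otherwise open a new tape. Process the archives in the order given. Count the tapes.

6 tapes

tape 1: place A1 (81 GB), 119 GB left
tape 1: place A2 (74 GB), 45 GB left
tape 2: place A3 (66 GB), 134 GB left
tape 2: place A4 (79 GB), 55 GB left
tape 3: place A5 (69 GB), 131 GB left
tape 3: place A6 (84 GB), 47 GB left
tape 4: place A7 (74 GB), 126 GB left
tape 4: place A8 (69 GB), 57 GB left
tape 5: place A9 (70 GB), 130 GB left
tape 5: place A10 (85 GB), 45 GB left
tape 6: place A11 (85 GB), 115 GB left
tape 6: place A12 (81 GB), 34 GB left
Final tapes: [81,74] [66,79] [69,84] [74,69] [70,85] [85,81].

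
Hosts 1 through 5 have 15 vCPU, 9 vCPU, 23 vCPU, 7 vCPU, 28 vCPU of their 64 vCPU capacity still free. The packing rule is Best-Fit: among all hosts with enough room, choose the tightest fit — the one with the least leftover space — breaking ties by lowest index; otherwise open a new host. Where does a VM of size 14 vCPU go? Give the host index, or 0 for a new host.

Hosts with room: host 1 (15 vCPU), host 3 (23 vCPU), host 5 (28 vCPU).
Tightest fit is host 1 with 15 vCPU free.

1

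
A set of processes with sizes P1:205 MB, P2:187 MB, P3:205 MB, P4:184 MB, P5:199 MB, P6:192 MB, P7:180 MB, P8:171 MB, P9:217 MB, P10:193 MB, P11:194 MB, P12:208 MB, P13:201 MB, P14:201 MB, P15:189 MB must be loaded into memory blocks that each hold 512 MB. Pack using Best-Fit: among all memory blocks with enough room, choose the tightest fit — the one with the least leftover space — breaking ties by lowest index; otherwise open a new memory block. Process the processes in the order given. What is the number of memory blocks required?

8 memory blocks

P1 (205 MB) → memory block 1 (remaining 307 MB)
P2 (187 MB) → memory block 1 (remaining 120 MB)
P3 (205 MB) → memory block 2 (remaining 307 MB)
P4 (184 MB) → memory block 2 (remaining 123 MB)
P5 (199 MB) → memory block 3 (remaining 313 MB)
P6 (192 MB) → memory block 3 (remaining 121 MB)
P7 (180 MB) → memory block 4 (remaining 332 MB)
P8 (171 MB) → memory block 4 (remaining 161 MB)
P9 (217 MB) → memory block 5 (remaining 295 MB)
P10 (193 MB) → memory block 5 (remaining 102 MB)
P11 (194 MB) → memory block 6 (remaining 318 MB)
P12 (208 MB) → memory block 6 (remaining 110 MB)
P13 (201 MB) → memory block 7 (remaining 311 MB)
P14 (201 MB) → memory block 7 (remaining 110 MB)
P15 (189 MB) → memory block 8 (remaining 323 MB)
Final memory blocks: [205,187] [205,184] [199,192] [180,171] [217,193] [194,208] [201,201] [189].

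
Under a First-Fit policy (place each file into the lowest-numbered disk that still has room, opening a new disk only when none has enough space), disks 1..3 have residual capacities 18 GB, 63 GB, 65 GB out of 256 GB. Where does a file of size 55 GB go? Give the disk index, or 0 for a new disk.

2

Disks with room: disk 2 (63 GB), disk 3 (65 GB).
The first with room is disk 2.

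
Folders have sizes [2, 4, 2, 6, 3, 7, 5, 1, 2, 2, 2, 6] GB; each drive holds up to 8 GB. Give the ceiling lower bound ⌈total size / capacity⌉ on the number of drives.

6

Total size = 2 + 4 + 2 + 6 + 3 + 7 + 5 + 1 + 2 + 2 + 2 + 6 = 42 GB.
⌈42 / 8⌉ = 6.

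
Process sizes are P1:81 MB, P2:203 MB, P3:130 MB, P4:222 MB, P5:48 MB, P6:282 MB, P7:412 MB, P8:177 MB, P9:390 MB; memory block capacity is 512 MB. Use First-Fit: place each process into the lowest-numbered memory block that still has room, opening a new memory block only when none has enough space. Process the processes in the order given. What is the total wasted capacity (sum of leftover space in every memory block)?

615

P1 (81 MB) → memory block 1 (remaining 431 MB)
P2 (203 MB) → memory block 1 (remaining 228 MB)
P3 (130 MB) → memory block 1 (remaining 98 MB)
P4 (222 MB) → memory block 2 (remaining 290 MB)
P5 (48 MB) → memory block 1 (remaining 50 MB)
P6 (282 MB) → memory block 2 (remaining 8 MB)
P7 (412 MB) → memory block 3 (remaining 100 MB)
P8 (177 MB) → memory block 4 (remaining 335 MB)
P9 (390 MB) → memory block 5 (remaining 122 MB)
5 memory blocks × 512 MB = 2560 MB; used 1945 MB; unused 615 MB.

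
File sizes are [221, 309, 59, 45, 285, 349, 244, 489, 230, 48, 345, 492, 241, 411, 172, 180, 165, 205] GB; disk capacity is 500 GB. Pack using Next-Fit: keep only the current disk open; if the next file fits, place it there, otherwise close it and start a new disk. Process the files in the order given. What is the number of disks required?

13 disks

Put 221 GB in disk 1; 279 GB remain.
Put 309 GB in disk 2; 191 GB remain.
Put 59 GB in disk 2; 132 GB remain.
Put 45 GB in disk 2; 87 GB remain.
Put 285 GB in disk 3; 215 GB remain.
Put 349 GB in disk 4; 151 GB remain.
Put 244 GB in disk 5; 256 GB remain.
Put 489 GB in disk 6; 11 GB remain.
Put 230 GB in disk 7; 270 GB remain.
Put 48 GB in disk 7; 222 GB remain.
Put 345 GB in disk 8; 155 GB remain.
Put 492 GB in disk 9; 8 GB remain.
Put 241 GB in disk 10; 259 GB remain.
Put 411 GB in disk 11; 89 GB remain.
Put 172 GB in disk 12; 328 GB remain.
Put 180 GB in disk 12; 148 GB remain.
Put 165 GB in disk 13; 335 GB remain.
Put 205 GB in disk 13; 130 GB remain.
Final disks: [221] [309,59,45] [285] [349] [244] [489] [230,48] [345] [492] [241] [411] [172,180] [165,205].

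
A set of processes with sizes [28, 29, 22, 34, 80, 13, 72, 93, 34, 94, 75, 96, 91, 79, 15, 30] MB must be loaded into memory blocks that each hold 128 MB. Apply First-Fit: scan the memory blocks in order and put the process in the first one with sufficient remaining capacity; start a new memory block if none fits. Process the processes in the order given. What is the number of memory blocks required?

28 MB → memory block 1 (remaining 100 MB)
29 MB → memory block 1 (remaining 71 MB)
22 MB → memory block 1 (remaining 49 MB)
34 MB → memory block 1 (remaining 15 MB)
80 MB → memory block 2 (remaining 48 MB)
13 MB → memory block 1 (remaining 2 MB)
72 MB → memory block 3 (remaining 56 MB)
93 MB → memory block 4 (remaining 35 MB)
34 MB → memory block 2 (remaining 14 MB)
94 MB → memory block 5 (remaining 34 MB)
75 MB → memory block 6 (remaining 53 MB)
96 MB → memory block 7 (remaining 32 MB)
91 MB → memory block 8 (remaining 37 MB)
79 MB → memory block 9 (remaining 49 MB)
15 MB → memory block 3 (remaining 41 MB)
30 MB → memory block 3 (remaining 11 MB)

9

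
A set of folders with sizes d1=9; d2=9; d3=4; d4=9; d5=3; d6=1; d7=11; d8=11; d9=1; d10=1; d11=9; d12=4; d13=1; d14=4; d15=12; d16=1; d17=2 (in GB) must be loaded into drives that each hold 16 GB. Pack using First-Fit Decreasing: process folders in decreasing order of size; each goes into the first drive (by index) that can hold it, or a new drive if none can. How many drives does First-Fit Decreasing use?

Sorted descending: 12, 11, 11, 9, 9, 9, 9, 4, 4, 4, 3, 2, 1, 1, 1, 1, 1.
drive 1: place 12 GB, 4 GB left
drive 2: place 11 GB, 5 GB left
drive 3: place 11 GB, 5 GB left
drive 4: place 9 GB, 7 GB left
drive 5: place 9 GB, 7 GB left
drive 6: place 9 GB, 7 GB left
drive 7: place 9 GB, 7 GB left
drive 1: place 4 GB, 0 GB left
drive 2: place 4 GB, 1 GB left
drive 3: place 4 GB, 1 GB left
drive 4: place 3 GB, 4 GB left
drive 4: place 2 GB, 2 GB left
drive 2: place 1 GB, 0 GB left
drive 3: place 1 GB, 0 GB left
drive 4: place 1 GB, 1 GB left
drive 4: place 1 GB, 0 GB left
drive 5: place 1 GB, 6 GB left
Final drives: [12,4] [11,4,1] [11,4,1] [9,3,2,1,1] [9,1] [9] [9].

7 drives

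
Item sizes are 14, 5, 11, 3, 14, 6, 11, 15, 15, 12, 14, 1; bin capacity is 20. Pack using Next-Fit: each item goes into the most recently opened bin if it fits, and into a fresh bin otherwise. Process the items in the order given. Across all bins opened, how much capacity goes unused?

39

Put 14 in bin 1; 6 remain.
Put 5 in bin 1; 1 remain.
Put 11 in bin 2; 9 remain.
Put 3 in bin 2; 6 remain.
Put 14 in bin 3; 6 remain.
Put 6 in bin 3; 0 remain.
Put 11 in bin 4; 9 remain.
Put 15 in bin 5; 5 remain.
Put 15 in bin 6; 5 remain.
Put 12 in bin 7; 8 remain.
Put 14 in bin 8; 6 remain.
Put 1 in bin 8; 5 remain.
8 bins × 20 = 160; used 121; unused 39.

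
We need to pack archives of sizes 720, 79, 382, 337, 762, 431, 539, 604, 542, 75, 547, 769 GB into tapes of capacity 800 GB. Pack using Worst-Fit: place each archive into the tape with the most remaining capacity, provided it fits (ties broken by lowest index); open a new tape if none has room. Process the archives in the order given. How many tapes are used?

Put 720 GB in tape 1; 80 GB remain.
Put 79 GB in tape 1; 1 GB remain.
Put 382 GB in tape 2; 418 GB remain.
Put 337 GB in tape 2; 81 GB remain.
Put 762 GB in tape 3; 38 GB remain.
Put 431 GB in tape 4; 369 GB remain.
Put 539 GB in tape 5; 261 GB remain.
Put 604 GB in tape 6; 196 GB remain.
Put 542 GB in tape 7; 258 GB remain.
Put 75 GB in tape 4; 294 GB remain.
Put 547 GB in tape 8; 253 GB remain.
Put 769 GB in tape 9; 31 GB remain.
Final tapes: [720,79] [382,337] [762] [431,75] [539] [604] [542] [547] [769].

9 tapes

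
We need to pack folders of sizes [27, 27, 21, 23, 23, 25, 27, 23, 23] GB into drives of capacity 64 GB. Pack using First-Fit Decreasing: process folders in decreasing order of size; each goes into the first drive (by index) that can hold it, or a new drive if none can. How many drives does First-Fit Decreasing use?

Sorted descending: 27, 27, 27, 25, 23, 23, 23, 23, 21.
Put 27 GB in drive 1; 37 GB remain.
Put 27 GB in drive 1; 10 GB remain.
Put 27 GB in drive 2; 37 GB remain.
Put 25 GB in drive 2; 12 GB remain.
Put 23 GB in drive 3; 41 GB remain.
Put 23 GB in drive 3; 18 GB remain.
Put 23 GB in drive 4; 41 GB remain.
Put 23 GB in drive 4; 18 GB remain.
Put 21 GB in drive 5; 43 GB remain.

5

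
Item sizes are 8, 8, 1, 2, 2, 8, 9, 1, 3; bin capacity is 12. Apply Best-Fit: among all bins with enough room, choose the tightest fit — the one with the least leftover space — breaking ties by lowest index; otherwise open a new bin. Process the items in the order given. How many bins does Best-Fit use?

4

bin 1: place 8, 4 left
bin 2: place 8, 4 left
bin 1: place 1, 3 left
bin 1: place 2, 1 left
bin 2: place 2, 2 left
bin 3: place 8, 4 left
bin 4: place 9, 3 left
bin 1: place 1, 0 left
bin 4: place 3, 0 left
Final bins: [8,1,2,1] [8,2] [8] [9,3].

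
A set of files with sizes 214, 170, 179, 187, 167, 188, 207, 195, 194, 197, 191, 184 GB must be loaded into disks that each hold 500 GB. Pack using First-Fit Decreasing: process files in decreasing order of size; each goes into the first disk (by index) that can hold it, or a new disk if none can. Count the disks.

6

Sorted descending: 214, 207, 197, 195, 194, 191, 188, 187, 184, 179, 170, 167.
Put 214 GB in disk 1; 286 GB remain.
Put 207 GB in disk 1; 79 GB remain.
Put 197 GB in disk 2; 303 GB remain.
Put 195 GB in disk 2; 108 GB remain.
Put 194 GB in disk 3; 306 GB remain.
Put 191 GB in disk 3; 115 GB remain.
Put 188 GB in disk 4; 312 GB remain.
Put 187 GB in disk 4; 125 GB remain.
Put 184 GB in disk 5; 316 GB remain.
Put 179 GB in disk 5; 137 GB remain.
Put 170 GB in disk 6; 330 GB remain.
Put 167 GB in disk 6; 163 GB remain.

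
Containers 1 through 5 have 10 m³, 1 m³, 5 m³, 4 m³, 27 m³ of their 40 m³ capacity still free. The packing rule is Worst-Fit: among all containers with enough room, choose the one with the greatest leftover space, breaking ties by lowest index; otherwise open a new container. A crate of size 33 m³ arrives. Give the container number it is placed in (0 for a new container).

0

No container has ≥ 33 m³ free, so a new container is opened.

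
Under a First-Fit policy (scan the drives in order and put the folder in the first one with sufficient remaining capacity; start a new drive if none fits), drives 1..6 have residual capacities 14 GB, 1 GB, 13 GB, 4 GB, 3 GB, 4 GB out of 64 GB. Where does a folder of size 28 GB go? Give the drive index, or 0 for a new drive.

0

No drive has ≥ 28 GB free, so a new drive is opened.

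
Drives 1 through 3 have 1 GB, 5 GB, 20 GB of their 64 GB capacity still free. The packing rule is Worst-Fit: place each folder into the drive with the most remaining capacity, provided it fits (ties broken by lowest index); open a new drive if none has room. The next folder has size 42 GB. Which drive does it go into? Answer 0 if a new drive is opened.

No drive has ≥ 42 GB free, so a new drive is opened.

0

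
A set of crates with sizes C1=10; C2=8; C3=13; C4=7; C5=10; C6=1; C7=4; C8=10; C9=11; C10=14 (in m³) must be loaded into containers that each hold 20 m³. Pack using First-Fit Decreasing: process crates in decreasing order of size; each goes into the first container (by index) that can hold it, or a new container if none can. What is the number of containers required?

5

Sorted descending: 14, 13, 11, 10, 10, 10, 8, 7, 4, 1.
14 m³ → container 1 (remaining 6 m³)
13 m³ → container 2 (remaining 7 m³)
11 m³ → container 3 (remaining 9 m³)
10 m³ → container 4 (remaining 10 m³)
10 m³ → container 4 (remaining 0 m³)
10 m³ → container 5 (remaining 10 m³)
8 m³ → container 3 (remaining 1 m³)
7 m³ → container 2 (remaining 0 m³)
4 m³ → container 1 (remaining 2 m³)
1 m³ → container 1 (remaining 1 m³)
Final containers: [14,4,1] [13,7] [11,8] [10,10] [10].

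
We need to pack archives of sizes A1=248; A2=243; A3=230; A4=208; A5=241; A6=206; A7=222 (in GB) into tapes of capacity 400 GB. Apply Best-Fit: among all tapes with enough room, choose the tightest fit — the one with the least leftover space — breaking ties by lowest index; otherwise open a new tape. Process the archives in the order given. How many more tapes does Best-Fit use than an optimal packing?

0

Best-Fit: [248] [243] [230] [208] [241] [206] [222] → 7 tapes.
7 archives exceed 200 GB (half the capacity), and no two of those can share a tape, so at least 7 tapes are needed.
So 7 is already optimal.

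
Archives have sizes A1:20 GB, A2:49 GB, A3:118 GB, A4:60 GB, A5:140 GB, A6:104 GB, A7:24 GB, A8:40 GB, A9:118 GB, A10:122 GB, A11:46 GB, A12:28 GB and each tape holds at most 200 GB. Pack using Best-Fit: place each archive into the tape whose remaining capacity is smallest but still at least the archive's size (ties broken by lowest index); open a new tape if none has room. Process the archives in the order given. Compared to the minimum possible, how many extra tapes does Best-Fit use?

Best-Fit: [20,49,118] [60,140] [104,24,40,28] [118] [122,46] → 5 tapes.
Total size 869 GB; any packing needs at least ⌈869/200⌉ = 5 tapes.
So 5 is already optimal.

0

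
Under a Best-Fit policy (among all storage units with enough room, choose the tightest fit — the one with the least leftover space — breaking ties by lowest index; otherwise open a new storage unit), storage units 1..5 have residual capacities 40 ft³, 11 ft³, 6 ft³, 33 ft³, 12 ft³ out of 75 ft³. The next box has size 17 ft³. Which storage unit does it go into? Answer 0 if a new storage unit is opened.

Storage units with room: storage unit 1 (40 ft³), storage unit 4 (33 ft³).
Tightest fit is storage unit 4 with 33 ft³ free.

4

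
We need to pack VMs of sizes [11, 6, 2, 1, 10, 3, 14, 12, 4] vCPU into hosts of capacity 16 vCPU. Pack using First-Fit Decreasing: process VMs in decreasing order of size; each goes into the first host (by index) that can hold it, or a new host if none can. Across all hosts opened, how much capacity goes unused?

Sorted descending: 14, 12, 11, 10, 6, 4, 3, 2, 1.
14 vCPU → host 1 (remaining 2 vCPU)
12 vCPU → host 2 (remaining 4 vCPU)
11 vCPU → host 3 (remaining 5 vCPU)
10 vCPU → host 4 (remaining 6 vCPU)
6 vCPU → host 4 (remaining 0 vCPU)
4 vCPU → host 2 (remaining 0 vCPU)
3 vCPU → host 3 (remaining 2 vCPU)
2 vCPU → host 1 (remaining 0 vCPU)
1 vCPU → host 3 (remaining 1 vCPU)
4 hosts × 16 vCPU = 64 vCPU; used 63 vCPU; unused 1 vCPU.

1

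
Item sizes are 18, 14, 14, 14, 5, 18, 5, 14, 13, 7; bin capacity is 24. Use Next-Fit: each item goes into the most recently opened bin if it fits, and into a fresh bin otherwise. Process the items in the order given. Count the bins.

bin 1: place 18, 6 left
bin 2: place 14, 10 left
bin 3: place 14, 10 left
bin 4: place 14, 10 left
bin 4: place 5, 5 left
bin 5: place 18, 6 left
bin 5: place 5, 1 left
bin 6: place 14, 10 left
bin 7: place 13, 11 left
bin 7: place 7, 4 left

7 bins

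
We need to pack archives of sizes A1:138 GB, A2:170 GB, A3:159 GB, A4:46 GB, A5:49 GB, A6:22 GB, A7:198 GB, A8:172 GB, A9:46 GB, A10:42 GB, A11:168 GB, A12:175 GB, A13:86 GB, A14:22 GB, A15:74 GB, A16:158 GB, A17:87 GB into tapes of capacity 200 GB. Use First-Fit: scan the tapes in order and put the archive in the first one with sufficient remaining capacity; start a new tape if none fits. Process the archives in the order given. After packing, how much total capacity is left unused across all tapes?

tape 1: place A1 (138 GB), 62 GB left
tape 2: place A2 (170 GB), 30 GB left
tape 3: place A3 (159 GB), 41 GB left
tape 1: place A4 (46 GB), 16 GB left
tape 4: place A5 (49 GB), 151 GB left
tape 2: place A6 (22 GB), 8 GB left
tape 5: place A7 (198 GB), 2 GB left
tape 6: place A8 (172 GB), 28 GB left
tape 4: place A9 (46 GB), 105 GB left
tape 4: place A10 (42 GB), 63 GB left
tape 7: place A11 (168 GB), 32 GB left
tape 8: place A12 (175 GB), 25 GB left
tape 9: place A13 (86 GB), 114 GB left
tape 3: place A14 (22 GB), 19 GB left
tape 9: place A15 (74 GB), 40 GB left
tape 10: place A16 (158 GB), 42 GB left
tape 11: place A17 (87 GB), 113 GB left
11 tapes × 200 GB = 2200 GB; used 1812 GB; unused 388 GB.

388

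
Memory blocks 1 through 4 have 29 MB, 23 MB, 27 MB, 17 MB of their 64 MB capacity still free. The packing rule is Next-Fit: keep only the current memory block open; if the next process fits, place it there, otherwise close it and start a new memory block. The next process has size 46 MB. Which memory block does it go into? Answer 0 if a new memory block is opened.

Next-Fit only looks at memory block 4, which has 17 MB free.
46 MB does not fit, so a new memory block is opened.

0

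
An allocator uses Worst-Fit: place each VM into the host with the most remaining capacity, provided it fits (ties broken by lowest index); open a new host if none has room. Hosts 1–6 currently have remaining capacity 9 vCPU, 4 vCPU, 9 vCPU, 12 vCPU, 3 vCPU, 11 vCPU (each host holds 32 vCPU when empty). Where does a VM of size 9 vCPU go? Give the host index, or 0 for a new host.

Hosts with room: host 1 (9 vCPU), host 3 (9 vCPU), host 4 (12 vCPU), host 6 (11 vCPU).
Most room is host 4 with 12 vCPU free.

4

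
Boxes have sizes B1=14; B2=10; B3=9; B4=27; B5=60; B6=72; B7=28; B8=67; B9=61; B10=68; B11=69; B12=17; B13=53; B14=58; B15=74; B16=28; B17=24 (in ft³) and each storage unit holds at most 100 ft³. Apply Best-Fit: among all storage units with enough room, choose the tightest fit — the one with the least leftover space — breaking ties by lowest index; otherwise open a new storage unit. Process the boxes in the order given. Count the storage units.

10

B1 (14 ft³) → storage unit 1 (remaining 86 ft³)
B2 (10 ft³) → storage unit 1 (remaining 76 ft³)
B3 (9 ft³) → storage unit 1 (remaining 67 ft³)
B4 (27 ft³) → storage unit 1 (remaining 40 ft³)
B5 (60 ft³) → storage unit 2 (remaining 40 ft³)
B6 (72 ft³) → storage unit 3 (remaining 28 ft³)
B7 (28 ft³) → storage unit 3 (remaining 0 ft³)
B8 (67 ft³) → storage unit 4 (remaining 33 ft³)
B9 (61 ft³) → storage unit 5 (remaining 39 ft³)
B10 (68 ft³) → storage unit 6 (remaining 32 ft³)
B11 (69 ft³) → storage unit 7 (remaining 31 ft³)
B12 (17 ft³) → storage unit 7 (remaining 14 ft³)
B13 (53 ft³) → storage unit 8 (remaining 47 ft³)
B14 (58 ft³) → storage unit 9 (remaining 42 ft³)
B15 (74 ft³) → storage unit 10 (remaining 26 ft³)
B16 (28 ft³) → storage unit 6 (remaining 4 ft³)
B17 (24 ft³) → storage unit 10 (remaining 2 ft³)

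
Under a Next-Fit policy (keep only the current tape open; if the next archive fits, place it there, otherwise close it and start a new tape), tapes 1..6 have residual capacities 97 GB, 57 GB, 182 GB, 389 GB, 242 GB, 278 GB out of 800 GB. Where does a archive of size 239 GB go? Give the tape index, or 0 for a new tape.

6

Next-Fit only looks at tape 6, which has 278 GB free.
239 GB fits there.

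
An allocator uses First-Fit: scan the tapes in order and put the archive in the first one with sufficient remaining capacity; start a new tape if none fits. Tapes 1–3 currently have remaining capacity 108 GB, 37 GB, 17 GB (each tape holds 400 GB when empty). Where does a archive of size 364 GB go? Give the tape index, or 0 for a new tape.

0

No tape has ≥ 364 GB free, so a new tape is opened.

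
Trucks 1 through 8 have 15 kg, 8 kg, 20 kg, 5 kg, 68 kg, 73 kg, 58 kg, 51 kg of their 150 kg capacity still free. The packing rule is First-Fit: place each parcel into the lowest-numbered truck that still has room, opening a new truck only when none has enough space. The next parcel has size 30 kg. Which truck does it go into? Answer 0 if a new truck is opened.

5

Trucks with room: truck 5 (68 kg), truck 6 (73 kg), truck 7 (58 kg), truck 8 (51 kg).
The first with room is truck 5.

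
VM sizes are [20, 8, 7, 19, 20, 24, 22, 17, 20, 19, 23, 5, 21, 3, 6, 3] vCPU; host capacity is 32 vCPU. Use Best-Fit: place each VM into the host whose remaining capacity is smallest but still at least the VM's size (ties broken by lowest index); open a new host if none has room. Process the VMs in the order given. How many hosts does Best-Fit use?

host 1: place 20 vCPU, 12 vCPU left
host 1: place 8 vCPU, 4 vCPU left
host 2: place 7 vCPU, 25 vCPU left
host 2: place 19 vCPU, 6 vCPU left
host 3: place 20 vCPU, 12 vCPU left
host 4: place 24 vCPU, 8 vCPU left
host 5: place 22 vCPU, 10 vCPU left
host 6: place 17 vCPU, 15 vCPU left
host 7: place 20 vCPU, 12 vCPU left
host 8: place 19 vCPU, 13 vCPU left
host 9: place 23 vCPU, 9 vCPU left
host 2: place 5 vCPU, 1 vCPU left
host 10: place 21 vCPU, 11 vCPU left
host 1: place 3 vCPU, 1 vCPU left
host 4: place 6 vCPU, 2 vCPU left
host 9: place 3 vCPU, 6 vCPU left
Final hosts: [20,8,3] [7,19,5] [20] [24,6] [22] [17] [20] [19] [23,3] [21].

10 hosts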